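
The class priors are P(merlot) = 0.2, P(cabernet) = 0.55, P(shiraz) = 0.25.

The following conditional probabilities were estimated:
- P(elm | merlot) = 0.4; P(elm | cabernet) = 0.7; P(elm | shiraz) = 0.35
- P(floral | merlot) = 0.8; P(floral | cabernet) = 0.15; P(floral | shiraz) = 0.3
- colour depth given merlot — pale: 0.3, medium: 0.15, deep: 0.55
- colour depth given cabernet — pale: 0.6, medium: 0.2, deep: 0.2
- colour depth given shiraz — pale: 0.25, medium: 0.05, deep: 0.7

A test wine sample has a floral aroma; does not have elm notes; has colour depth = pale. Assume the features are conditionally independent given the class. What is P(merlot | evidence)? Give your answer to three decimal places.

0.516

merlot: 0.2 × (1−0.4) × 0.8 × 0.3 = 0.0288
cabernet: 0.55 × (1−0.7) × 0.15 × 0.6 = 0.01485
shiraz: 0.25 × (1−0.35) × 0.3 × 0.25 = 0.0121875
P(merlot | x) = 0.0288 / 0.0558375 ≈ 0.516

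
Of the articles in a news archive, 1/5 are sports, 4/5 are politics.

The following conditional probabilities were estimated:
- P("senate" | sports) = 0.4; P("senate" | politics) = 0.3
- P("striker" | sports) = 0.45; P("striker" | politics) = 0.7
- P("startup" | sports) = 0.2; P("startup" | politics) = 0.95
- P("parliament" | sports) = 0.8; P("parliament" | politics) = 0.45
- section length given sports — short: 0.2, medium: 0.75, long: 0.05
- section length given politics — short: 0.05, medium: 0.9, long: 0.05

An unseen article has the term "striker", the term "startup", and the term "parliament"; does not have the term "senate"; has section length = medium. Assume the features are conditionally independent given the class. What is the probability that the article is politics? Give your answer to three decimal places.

sports: 0.2 × (1−0.4) × 0.45 × 0.2 × 0.8 × 0.75 = 0.00648
politics: 0.8 × (1−0.3) × 0.7 × 0.95 × 0.45 × 0.9 = 0.150822
P(politics | x) = 0.150822 / 0.157302 ≈ 0.959

0.959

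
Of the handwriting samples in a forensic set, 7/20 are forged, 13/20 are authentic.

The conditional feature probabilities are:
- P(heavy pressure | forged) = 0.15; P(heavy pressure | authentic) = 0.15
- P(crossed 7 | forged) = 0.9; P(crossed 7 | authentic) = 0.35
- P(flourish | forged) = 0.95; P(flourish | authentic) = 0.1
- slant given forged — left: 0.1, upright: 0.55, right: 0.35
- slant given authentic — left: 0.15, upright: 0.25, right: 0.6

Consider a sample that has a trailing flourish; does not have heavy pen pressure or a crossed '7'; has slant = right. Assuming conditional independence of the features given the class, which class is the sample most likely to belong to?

authentic

forged: 0.35 × (1−0.15) × (1−0.9) × 0.95 × 0.35 = 0.009891875
authentic: 0.65 × (1−0.15) × (1−0.35) × 0.1 × 0.6 = 0.0215475
Highest score → authentic.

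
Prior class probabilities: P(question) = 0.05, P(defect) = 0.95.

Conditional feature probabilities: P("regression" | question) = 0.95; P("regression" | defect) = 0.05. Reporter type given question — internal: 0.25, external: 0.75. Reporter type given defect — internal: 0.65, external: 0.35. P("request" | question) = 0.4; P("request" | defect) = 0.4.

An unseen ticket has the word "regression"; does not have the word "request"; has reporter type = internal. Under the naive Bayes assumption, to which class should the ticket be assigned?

question: 0.05 × 0.95 × 0.25 × (1−0.4) = 0.007125
defect: 0.95 × 0.05 × 0.65 × (1−0.4) = 0.018525
Highest score → defect.

defect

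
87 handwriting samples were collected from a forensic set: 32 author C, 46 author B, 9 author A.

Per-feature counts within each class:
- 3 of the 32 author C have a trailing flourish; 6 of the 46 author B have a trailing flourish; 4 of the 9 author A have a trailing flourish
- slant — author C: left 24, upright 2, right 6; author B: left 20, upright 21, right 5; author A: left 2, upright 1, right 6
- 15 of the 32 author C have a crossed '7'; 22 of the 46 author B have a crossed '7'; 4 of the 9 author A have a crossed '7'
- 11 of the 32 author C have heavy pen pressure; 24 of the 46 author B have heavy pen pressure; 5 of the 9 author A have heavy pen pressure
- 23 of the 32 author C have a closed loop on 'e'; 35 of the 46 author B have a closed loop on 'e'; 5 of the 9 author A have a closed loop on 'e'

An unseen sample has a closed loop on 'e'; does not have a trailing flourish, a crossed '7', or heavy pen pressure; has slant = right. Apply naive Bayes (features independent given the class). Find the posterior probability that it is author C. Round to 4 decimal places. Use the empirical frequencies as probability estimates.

0.5151

author C: (32/87) × (29/32) × (6/32) × (17/32) × (21/32) × (23/32) = 0.0156612396240234375
author B: (46/87) × (40/46) × (5/46) × (24/46) × (22/46) × (35/46) ≈ 0.00948815
author A: (9/87) × (5/9) × (6/9) × (5/9) × (4/9) × (5/9) ≈ 0.00525572
P(author C | x) = 0.0156612396240234375 / 0.0304051096240234375 ≈ 0.5151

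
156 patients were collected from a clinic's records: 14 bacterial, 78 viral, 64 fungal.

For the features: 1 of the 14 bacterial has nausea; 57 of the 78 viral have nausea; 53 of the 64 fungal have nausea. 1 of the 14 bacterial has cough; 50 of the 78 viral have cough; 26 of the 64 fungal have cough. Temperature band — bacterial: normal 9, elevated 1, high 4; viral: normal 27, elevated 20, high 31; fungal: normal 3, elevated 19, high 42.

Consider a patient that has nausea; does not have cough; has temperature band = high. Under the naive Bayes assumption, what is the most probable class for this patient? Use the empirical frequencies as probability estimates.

fungal

bacterial: (14/156) × (1/14) × (13/14) × (4/14) ≈ 0.00170068
viral: (78/156) × (57/78) × (28/78) × (31/78) ≈ 0.0521292
fungal: (64/156) × (53/64) × (38/64) × (42/64) ≈ 0.132381
Highest score → fungal.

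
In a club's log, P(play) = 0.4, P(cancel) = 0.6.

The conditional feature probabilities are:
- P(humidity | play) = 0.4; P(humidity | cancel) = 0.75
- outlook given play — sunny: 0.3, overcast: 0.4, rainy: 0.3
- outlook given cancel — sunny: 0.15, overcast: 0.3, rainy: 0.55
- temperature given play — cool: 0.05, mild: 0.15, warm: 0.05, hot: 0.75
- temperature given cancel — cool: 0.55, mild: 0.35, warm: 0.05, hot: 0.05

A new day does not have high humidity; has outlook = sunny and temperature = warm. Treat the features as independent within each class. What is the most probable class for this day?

play: 0.4 × (1−0.4) × 0.3 × 0.05 = 0.0036
cancel: 0.6 × (1−0.75) × 0.15 × 0.05 = 0.001125
Highest score → play.

play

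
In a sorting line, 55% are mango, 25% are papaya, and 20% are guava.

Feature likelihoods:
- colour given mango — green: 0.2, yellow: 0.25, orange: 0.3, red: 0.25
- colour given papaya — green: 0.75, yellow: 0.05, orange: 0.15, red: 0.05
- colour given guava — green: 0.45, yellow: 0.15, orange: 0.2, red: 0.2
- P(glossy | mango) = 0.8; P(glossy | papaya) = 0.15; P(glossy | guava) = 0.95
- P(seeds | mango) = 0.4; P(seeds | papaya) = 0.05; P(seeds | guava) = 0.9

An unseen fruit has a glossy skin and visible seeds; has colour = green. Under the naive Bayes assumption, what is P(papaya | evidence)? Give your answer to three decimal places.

mango: 0.55 × 0.2 × 0.8 × 0.4 = 0.0352
papaya: 0.25 × 0.75 × 0.15 × 0.05 = 0.00140625
guava: 0.2 × 0.45 × 0.95 × 0.9 = 0.07695
P(papaya | x) = 0.00140625 / 0.11355625 ≈ 0.012

0.012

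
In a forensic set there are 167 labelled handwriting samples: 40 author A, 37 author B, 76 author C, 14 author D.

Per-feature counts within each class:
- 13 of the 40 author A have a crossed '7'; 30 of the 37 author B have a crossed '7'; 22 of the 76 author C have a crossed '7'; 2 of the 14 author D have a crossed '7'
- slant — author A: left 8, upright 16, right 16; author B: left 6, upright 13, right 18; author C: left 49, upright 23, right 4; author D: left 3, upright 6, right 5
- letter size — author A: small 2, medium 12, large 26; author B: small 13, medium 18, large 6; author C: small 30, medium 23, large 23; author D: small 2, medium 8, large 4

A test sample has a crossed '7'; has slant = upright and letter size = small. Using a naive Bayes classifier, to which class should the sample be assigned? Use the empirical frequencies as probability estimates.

author A: (40/167) × (13/40) × (16/40) × (2/40) ≈ 0.00155689
author B: (37/167) × (30/37) × (13/37) × (13/37) ≈ 0.0221762
author C: (76/167) × (22/76) × (23/76) × (30/76) ≈ 0.0157372
author D: (14/167) × (2/14) × (6/14) × (2/14) ≈ 0.000733227
Highest score → author B.

author B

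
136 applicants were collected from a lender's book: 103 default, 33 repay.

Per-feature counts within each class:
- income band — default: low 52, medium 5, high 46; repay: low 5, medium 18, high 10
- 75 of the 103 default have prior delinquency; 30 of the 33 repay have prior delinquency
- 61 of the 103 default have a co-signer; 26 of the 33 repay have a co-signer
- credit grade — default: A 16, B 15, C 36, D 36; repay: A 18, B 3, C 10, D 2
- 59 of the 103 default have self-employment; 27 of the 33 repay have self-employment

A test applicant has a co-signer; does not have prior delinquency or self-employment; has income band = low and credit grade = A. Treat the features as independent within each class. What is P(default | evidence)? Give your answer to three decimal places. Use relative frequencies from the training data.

default: (103/136) × (52/103) × (28/103) × (61/103) × (16/103) × (44/103) ≈ 0.00408485
repay: (33/136) × (5/33) × (3/33) × (26/33) × (18/33) × (6/33) ≈ 0.000261152
P(default | x) = 0.00408485 / 0.004346002 ≈ 0.940

0.940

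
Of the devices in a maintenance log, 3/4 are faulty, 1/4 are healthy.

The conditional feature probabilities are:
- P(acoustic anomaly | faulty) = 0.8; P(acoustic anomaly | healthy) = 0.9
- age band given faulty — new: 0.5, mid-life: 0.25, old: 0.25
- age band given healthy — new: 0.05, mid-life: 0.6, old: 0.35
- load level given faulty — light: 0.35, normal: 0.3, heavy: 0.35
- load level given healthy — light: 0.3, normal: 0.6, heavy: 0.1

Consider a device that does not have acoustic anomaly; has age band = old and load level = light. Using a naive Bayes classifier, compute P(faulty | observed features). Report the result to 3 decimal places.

faulty: 0.75 × (1−0.8) × 0.25 × 0.35 = 0.013125
healthy: 0.25 × (1−0.9) × 0.35 × 0.3 = 0.002625
P(faulty | x) = 0.013125 / 0.01575 ≈ 0.833

0.833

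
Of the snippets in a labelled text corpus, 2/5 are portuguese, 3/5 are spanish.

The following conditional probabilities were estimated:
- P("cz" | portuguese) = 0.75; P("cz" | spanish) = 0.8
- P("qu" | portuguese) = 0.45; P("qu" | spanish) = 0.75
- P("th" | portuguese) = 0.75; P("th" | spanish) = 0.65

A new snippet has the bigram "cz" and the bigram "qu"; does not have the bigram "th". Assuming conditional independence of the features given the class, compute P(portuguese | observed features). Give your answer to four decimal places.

0.2113

portuguese: 0.4 × 0.75 × 0.45 × (1−0.75) = 0.03375
spanish: 0.6 × 0.8 × 0.75 × (1−0.65) = 0.126
P(portuguese | x) = 0.03375 / 0.15975 ≈ 0.2113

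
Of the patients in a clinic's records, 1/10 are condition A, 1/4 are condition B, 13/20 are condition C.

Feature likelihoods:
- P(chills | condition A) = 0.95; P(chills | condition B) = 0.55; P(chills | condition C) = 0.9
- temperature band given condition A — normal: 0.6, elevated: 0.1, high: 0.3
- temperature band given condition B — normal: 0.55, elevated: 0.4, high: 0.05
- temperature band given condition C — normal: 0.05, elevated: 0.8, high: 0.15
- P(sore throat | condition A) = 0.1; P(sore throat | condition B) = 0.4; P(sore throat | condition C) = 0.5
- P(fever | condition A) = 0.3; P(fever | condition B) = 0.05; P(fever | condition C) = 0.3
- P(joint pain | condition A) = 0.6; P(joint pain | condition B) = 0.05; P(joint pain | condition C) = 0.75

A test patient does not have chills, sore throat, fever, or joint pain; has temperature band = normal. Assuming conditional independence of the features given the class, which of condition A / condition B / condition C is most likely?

condition A: 0.1 × (1−0.95) × 0.6 × (1−0.1) × (1−0.3) × (1−0.6) = 0.000756
condition B: 0.25 × (1−0.55) × 0.55 × (1−0.4) × (1−0.05) × (1−0.05) = 0.0335053125
condition C: 0.65 × (1−0.9) × 0.05 × (1−0.5) × (1−0.3) × (1−0.75) = 0.000284375
Highest score → condition B.

condition B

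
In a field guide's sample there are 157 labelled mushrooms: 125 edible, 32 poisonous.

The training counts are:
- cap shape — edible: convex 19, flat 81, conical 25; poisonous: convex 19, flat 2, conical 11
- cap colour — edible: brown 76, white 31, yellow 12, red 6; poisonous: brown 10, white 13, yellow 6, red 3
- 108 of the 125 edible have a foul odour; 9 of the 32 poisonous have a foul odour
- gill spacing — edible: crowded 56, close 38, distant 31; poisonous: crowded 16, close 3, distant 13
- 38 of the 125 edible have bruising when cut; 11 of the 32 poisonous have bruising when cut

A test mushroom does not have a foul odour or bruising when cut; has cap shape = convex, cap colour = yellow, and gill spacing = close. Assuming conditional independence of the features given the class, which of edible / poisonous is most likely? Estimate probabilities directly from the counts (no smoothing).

edible: (125/157) × (19/125) × (12/125) × (17/125) × (38/125) × (87/125) ≈ 0.000334308
poisonous: (32/157) × (19/32) × (6/32) × (23/32) × (3/32) × (21/32) ≈ 0.0010034
Highest score → poisonous.

poisonous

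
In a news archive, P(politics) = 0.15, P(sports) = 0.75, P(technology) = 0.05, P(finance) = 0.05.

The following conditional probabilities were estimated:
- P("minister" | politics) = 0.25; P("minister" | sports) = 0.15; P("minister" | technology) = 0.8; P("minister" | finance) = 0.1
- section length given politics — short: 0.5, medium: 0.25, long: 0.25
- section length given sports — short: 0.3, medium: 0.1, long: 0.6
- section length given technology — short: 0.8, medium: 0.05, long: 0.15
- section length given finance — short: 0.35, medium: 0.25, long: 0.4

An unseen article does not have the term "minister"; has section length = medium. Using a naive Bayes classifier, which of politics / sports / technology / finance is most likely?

sports

politics: 0.15 × (1−0.25) × 0.25 = 0.028125
sports: 0.75 × (1−0.15) × 0.1 = 0.06375
technology: 0.05 × (1−0.8) × 0.05 = 0.0005
finance: 0.05 × (1−0.1) × 0.25 = 0.01125
Highest score → sports.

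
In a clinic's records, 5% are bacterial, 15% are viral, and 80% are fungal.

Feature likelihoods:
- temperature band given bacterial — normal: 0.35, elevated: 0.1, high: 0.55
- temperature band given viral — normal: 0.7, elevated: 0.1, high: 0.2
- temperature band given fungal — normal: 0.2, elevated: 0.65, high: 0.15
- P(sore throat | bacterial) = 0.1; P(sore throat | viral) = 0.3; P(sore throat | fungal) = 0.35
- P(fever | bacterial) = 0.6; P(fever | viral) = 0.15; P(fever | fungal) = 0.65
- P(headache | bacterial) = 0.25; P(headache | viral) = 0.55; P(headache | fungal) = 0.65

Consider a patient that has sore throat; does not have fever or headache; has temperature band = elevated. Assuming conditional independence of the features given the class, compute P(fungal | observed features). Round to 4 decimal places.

bacterial: 0.05 × 0.1 × 0.1 × (1−0.6) × (1−0.25) = 0.00015
viral: 0.15 × 0.1 × 0.3 × (1−0.15) × (1−0.55) = 0.00172125
fungal: 0.8 × 0.65 × 0.35 × (1−0.65) × (1−0.65) = 0.022295
P(fungal | x) = 0.022295 / 0.02416625 ≈ 0.9226

0.9226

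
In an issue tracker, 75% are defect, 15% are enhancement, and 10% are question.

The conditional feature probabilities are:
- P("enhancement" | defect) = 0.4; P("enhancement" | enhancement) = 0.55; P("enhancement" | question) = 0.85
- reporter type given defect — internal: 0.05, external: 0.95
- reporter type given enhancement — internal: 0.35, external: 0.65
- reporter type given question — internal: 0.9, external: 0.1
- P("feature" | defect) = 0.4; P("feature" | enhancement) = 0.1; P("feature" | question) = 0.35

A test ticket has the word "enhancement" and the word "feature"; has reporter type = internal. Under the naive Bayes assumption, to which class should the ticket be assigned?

defect: 0.75 × 0.4 × 0.05 × 0.4 = 0.006
enhancement: 0.15 × 0.55 × 0.35 × 0.1 = 0.0028875
question: 0.1 × 0.85 × 0.9 × 0.35 = 0.026775
Highest score → question.

question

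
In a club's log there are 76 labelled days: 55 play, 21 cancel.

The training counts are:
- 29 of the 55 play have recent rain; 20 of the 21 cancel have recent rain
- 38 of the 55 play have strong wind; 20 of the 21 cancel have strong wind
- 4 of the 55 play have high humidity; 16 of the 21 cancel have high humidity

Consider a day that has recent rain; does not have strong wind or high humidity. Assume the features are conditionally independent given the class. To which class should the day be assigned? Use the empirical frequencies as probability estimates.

play: (55/76) × (29/55) × (17/55) × (51/55) ≈ 0.109365
cancel: (21/76) × (20/21) × (1/21) × (5/21) ≈ 0.00298365
Highest score → play.

play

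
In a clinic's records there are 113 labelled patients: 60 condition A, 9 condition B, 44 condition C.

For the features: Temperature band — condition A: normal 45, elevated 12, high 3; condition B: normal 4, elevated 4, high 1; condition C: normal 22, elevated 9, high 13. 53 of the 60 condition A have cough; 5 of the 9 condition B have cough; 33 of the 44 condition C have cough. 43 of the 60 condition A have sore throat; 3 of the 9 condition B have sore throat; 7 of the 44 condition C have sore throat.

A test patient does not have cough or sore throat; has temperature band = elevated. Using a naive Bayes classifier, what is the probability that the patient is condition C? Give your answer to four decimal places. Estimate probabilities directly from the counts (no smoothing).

0.5446

condition A: (60/113) × (12/60) × (7/60) × (17/60) ≈ 0.00351032
condition B: (9/113) × (4/9) × (4/9) × (6/9) ≈ 0.0104884
condition C: (44/113) × (9/44) × (11/44) × (37/44) ≈ 0.0167438
P(condition C | x) = 0.0167438 / 0.03074252 ≈ 0.5446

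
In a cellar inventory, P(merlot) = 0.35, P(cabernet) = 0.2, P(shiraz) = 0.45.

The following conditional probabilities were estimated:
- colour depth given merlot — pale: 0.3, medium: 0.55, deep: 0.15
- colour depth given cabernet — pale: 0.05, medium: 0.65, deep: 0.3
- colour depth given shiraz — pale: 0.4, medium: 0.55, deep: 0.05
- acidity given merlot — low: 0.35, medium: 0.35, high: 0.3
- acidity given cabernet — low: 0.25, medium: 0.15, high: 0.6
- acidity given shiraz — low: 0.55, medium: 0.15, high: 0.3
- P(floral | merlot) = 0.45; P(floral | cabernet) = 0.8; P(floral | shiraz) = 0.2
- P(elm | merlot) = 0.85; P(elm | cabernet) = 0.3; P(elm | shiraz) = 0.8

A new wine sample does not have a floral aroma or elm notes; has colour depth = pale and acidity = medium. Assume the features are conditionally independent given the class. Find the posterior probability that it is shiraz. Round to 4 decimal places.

0.5713

merlot: 0.35 × 0.3 × 0.35 × (1−0.45) × (1−0.85) = 0.003031875
cabernet: 0.2 × 0.05 × 0.15 × (1−0.8) × (1−0.3) = 0.00021
shiraz: 0.45 × 0.4 × 0.15 × (1−0.2) × (1−0.8) = 0.00432
P(shiraz | x) = 0.00432 / 0.007561875 ≈ 0.5713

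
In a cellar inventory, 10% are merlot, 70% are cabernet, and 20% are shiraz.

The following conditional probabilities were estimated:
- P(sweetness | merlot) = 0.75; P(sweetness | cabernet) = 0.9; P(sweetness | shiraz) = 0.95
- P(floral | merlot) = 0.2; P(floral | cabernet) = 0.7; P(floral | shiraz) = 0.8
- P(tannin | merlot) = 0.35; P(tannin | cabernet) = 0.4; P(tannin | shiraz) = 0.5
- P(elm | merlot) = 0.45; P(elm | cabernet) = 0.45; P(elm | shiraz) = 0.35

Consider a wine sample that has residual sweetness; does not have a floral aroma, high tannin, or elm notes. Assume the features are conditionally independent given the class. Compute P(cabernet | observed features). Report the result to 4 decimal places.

0.6485

merlot: 0.1 × 0.75 × (1−0.2) × (1−0.35) × (1−0.45) = 0.02145
cabernet: 0.7 × 0.9 × (1−0.7) × (1−0.4) × (1−0.45) = 0.06237
shiraz: 0.2 × 0.95 × (1−0.8) × (1−0.5) × (1−0.35) = 0.01235
P(cabernet | x) = 0.06237 / 0.09617 ≈ 0.6485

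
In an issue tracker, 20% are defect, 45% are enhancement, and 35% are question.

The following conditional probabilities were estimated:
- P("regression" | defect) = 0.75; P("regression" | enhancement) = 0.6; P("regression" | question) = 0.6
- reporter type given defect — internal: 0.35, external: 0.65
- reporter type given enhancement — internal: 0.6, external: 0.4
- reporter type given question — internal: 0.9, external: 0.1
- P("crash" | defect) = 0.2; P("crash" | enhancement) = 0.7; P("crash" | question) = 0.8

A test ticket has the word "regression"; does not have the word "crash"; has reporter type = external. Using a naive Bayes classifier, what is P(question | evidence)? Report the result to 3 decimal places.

defect: 0.2 × 0.75 × 0.65 × (1−0.2) = 0.078
enhancement: 0.45 × 0.6 × 0.4 × (1−0.7) = 0.0324
question: 0.35 × 0.6 × 0.1 × (1−0.8) = 0.0042
P(question | x) = 0.0042 / 0.1146 ≈ 0.037

0.037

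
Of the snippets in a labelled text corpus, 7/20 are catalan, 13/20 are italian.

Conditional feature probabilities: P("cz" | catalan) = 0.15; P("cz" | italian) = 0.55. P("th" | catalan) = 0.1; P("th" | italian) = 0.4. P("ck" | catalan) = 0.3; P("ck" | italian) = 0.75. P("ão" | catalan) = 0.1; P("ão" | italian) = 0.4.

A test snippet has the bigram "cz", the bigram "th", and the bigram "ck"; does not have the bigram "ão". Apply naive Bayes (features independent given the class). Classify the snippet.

catalan: 0.35 × 0.15 × 0.1 × 0.3 × (1−0.1) = 0.0014175
italian: 0.65 × 0.55 × 0.4 × 0.75 × (1−0.4) = 0.06435
Highest score → italian.

italian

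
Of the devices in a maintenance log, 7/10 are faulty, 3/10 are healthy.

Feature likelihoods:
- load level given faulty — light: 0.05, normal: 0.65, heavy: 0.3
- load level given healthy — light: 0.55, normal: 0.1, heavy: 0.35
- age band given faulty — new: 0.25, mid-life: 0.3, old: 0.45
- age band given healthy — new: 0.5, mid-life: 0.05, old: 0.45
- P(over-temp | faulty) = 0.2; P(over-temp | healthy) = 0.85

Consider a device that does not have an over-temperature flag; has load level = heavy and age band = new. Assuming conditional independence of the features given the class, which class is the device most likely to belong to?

faulty

faulty: 0.7 × 0.3 × 0.25 × (1−0.2) = 0.042
healthy: 0.3 × 0.35 × 0.5 × (1−0.85) = 0.007875
Highest score → faulty.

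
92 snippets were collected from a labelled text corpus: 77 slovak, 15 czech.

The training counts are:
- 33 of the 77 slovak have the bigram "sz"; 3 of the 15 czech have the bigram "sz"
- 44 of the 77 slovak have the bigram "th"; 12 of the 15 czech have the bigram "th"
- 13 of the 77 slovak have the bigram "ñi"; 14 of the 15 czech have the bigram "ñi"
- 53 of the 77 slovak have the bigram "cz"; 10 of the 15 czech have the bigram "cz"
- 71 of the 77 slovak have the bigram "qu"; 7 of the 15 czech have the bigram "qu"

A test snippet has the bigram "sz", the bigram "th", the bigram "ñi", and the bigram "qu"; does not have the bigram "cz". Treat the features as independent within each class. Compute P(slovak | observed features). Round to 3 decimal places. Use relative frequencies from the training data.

0.724

slovak: (77/92) × (33/77) × (44/77) × (13/77) × (24/77) × (71/77) ≈ 0.00994555
czech: (15/92) × (3/15) × (12/15) × (14/15) × (5/15) × (7/15) ≈ 0.00378744
P(slovak | x) = 0.00994555 / 0.01373299 ≈ 0.724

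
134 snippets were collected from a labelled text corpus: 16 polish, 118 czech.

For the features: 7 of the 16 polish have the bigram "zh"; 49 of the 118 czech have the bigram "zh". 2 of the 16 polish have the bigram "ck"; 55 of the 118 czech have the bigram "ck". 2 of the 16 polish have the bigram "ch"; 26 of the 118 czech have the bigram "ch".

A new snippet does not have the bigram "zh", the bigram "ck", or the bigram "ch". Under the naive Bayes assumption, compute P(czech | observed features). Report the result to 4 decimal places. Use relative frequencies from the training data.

0.8065

polish: (16/134) × (9/16) × (14/16) × (14/16) ≈ 0.0514226
czech: (118/134) × (69/118) × (63/118) × (92/118) ≈ 0.214343
P(czech | x) = 0.214343 / 0.2657656 ≈ 0.8065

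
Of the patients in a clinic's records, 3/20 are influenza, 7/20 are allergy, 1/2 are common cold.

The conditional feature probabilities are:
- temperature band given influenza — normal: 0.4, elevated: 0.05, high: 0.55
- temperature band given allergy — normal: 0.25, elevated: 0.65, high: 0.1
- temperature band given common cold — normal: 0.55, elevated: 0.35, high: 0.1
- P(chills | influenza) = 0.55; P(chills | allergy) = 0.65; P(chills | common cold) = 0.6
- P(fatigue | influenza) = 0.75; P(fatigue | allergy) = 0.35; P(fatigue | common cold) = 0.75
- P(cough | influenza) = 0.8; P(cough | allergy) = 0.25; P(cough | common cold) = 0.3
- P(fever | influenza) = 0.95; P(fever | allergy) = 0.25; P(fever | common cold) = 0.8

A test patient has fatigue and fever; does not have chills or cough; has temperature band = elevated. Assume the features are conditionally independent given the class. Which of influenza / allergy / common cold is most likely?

common cold

influenza: 0.15 × 0.05 × (1−0.55) × 0.75 × (1−0.8) × 0.95 = 0.0004809375
allergy: 0.35 × 0.65 × (1−0.65) × 0.35 × (1−0.25) × 0.25 = 0.005225390625
common cold: 0.5 × 0.35 × (1−0.6) × 0.75 × (1−0.3) × 0.8 = 0.0294
Highest score → common cold.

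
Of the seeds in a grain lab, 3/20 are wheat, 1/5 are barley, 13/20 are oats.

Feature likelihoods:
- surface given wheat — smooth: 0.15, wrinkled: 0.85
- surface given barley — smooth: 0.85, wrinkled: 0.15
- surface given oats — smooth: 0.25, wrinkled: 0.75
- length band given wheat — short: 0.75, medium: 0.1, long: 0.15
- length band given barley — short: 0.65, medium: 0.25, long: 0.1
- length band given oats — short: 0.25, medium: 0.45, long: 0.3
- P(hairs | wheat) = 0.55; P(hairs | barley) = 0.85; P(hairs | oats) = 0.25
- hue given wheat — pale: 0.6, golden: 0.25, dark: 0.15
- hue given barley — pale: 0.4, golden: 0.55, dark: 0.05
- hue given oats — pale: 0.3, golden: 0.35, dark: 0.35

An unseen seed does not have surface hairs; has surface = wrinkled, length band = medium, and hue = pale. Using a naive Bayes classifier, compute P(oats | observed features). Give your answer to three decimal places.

0.927

wheat: 0.15 × 0.85 × 0.1 × (1−0.55) × 0.6 = 0.0034425
barley: 0.2 × 0.15 × 0.25 × (1−0.85) × 0.4 = 0.00045
oats: 0.65 × 0.75 × 0.45 × (1−0.25) × 0.3 = 0.049359375
P(oats | x) = 0.049359375 / 0.053251875 ≈ 0.927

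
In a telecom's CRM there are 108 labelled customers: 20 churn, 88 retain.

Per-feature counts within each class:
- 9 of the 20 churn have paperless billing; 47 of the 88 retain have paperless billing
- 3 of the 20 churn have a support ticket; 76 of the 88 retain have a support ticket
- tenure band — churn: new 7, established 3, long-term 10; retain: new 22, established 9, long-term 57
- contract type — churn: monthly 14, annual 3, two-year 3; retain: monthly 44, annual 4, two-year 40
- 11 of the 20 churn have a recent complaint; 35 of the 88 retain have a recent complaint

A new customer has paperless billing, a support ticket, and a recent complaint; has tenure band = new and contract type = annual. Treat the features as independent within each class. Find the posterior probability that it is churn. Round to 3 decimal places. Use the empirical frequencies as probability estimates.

0.175

churn: (20/108) × (9/20) × (3/20) × (7/20) × (3/20) × (11/20) = 0.0003609375
retain: (88/108) × (47/88) × (76/88) × (22/88) × (4/88) × (35/88) ≈ 0.00169866
P(churn | x) = 0.0003609375 / 0.0020595975 ≈ 0.175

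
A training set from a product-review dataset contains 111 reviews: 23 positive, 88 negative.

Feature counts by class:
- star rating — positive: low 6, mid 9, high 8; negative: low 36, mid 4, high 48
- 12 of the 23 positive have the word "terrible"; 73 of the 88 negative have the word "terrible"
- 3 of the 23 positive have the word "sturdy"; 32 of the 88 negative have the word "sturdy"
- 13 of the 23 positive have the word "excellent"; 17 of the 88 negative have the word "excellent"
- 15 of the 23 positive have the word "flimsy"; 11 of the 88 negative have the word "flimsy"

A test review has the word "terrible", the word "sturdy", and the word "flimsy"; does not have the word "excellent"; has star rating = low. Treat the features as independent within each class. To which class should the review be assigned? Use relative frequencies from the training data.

negative

positive: (23/111) × (6/23) × (12/23) × (3/23) × (10/23) × (15/23) ≈ 0.00104306
negative: (88/111) × (36/88) × (73/88) × (32/88) × (71/88) × (11/88) ≈ 0.00986672
Highest score → negative.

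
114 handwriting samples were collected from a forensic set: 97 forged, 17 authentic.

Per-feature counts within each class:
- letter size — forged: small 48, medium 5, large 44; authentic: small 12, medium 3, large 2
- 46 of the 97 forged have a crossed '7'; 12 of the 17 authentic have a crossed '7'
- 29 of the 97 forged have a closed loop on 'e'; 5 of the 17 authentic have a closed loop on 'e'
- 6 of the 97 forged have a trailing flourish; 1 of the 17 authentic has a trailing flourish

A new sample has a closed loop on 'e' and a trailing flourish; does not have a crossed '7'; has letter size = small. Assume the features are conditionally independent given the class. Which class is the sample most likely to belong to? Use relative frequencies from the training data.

forged: (97/114) × (48/97) × (51/97) × (29/97) × (6/97) ≈ 0.00409393
authentic: (17/114) × (12/17) × (5/17) × (5/17) × (1/17) ≈ 0.000535636
Highest score → forged.

forged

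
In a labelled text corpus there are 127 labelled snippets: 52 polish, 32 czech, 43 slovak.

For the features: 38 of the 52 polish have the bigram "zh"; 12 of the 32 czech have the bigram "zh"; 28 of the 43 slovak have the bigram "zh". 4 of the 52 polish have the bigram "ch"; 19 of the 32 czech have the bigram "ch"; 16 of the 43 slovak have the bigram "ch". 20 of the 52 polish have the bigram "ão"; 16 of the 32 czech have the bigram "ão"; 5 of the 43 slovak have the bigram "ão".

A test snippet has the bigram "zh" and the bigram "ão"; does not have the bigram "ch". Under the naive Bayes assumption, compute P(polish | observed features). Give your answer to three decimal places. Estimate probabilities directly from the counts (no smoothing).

polish: (52/127) × (38/52) × (48/52) × (20/52) ≈ 0.106229
czech: (32/127) × (12/32) × (13/32) × (16/32) ≈ 0.0191929
slovak: (43/127) × (28/43) × (27/43) × (5/43) ≈ 0.0160972
P(polish | x) = 0.106229 / 0.1415191 ≈ 0.751

0.751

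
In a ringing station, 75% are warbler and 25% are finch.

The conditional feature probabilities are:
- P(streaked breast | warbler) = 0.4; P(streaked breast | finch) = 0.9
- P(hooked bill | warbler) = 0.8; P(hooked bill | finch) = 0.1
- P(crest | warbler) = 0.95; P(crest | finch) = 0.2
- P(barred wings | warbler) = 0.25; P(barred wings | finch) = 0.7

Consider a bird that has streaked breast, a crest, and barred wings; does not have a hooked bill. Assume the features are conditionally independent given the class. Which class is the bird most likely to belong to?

finch

warbler: 0.75 × 0.4 × (1−0.8) × 0.95 × 0.25 = 0.01425
finch: 0.25 × 0.9 × (1−0.1) × 0.2 × 0.7 = 0.02835
Highest score → finch.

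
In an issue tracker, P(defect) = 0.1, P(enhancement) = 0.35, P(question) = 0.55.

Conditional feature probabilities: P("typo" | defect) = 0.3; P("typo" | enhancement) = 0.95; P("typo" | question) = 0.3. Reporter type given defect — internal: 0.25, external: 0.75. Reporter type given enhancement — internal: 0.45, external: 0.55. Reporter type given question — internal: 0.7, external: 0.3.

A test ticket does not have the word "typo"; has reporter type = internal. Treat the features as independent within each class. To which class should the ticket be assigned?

defect: 0.1 × (1−0.3) × 0.25 = 0.0175
enhancement: 0.35 × (1−0.95) × 0.45 = 0.007875
question: 0.55 × (1−0.3) × 0.7 = 0.2695
Highest score → question.

question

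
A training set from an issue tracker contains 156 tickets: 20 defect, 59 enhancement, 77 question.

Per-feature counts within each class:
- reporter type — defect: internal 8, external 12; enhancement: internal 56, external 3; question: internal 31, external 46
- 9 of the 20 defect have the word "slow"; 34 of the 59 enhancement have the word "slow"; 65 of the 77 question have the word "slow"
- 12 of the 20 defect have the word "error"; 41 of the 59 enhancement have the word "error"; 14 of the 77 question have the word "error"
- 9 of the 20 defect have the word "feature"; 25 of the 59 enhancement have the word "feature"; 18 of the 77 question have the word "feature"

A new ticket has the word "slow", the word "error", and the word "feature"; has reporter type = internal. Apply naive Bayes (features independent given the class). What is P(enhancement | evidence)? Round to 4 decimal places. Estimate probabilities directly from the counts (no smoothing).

defect: (20/156) × (8/20) × (9/20) × (12/20) × (9/20) ≈ 0.00623077
enhancement: (59/156) × (56/59) × (34/59) × (41/59) × (25/59) ≈ 0.060913
question: (77/156) × (31/77) × (65/77) × (14/77) × (18/77) ≈ 0.00712982
P(enhancement | x) = 0.060913 / 0.07427359 ≈ 0.8201

0.8201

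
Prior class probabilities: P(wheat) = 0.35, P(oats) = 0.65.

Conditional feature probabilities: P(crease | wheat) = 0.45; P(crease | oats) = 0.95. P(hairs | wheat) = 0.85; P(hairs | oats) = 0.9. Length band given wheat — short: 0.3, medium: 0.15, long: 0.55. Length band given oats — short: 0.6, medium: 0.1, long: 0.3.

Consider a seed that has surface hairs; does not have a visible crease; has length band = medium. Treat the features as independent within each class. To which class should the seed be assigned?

wheat

wheat: 0.35 × (1−0.45) × 0.85 × 0.15 = 0.02454375
oats: 0.65 × (1−0.95) × 0.9 × 0.1 = 0.002925
Highest score → wheat.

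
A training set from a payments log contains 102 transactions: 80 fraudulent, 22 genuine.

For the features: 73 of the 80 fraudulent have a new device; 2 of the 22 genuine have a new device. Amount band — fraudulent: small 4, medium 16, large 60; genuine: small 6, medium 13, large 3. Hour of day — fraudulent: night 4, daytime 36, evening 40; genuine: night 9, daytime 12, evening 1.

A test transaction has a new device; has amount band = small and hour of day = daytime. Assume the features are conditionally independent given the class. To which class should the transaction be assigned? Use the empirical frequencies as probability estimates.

fraudulent: (80/102) × (73/80) × (4/80) × (36/80) ≈ 0.0161029
genuine: (22/102) × (2/22) × (6/22) × (12/22) ≈ 0.00291687
Highest score → fraudulent.

fraudulent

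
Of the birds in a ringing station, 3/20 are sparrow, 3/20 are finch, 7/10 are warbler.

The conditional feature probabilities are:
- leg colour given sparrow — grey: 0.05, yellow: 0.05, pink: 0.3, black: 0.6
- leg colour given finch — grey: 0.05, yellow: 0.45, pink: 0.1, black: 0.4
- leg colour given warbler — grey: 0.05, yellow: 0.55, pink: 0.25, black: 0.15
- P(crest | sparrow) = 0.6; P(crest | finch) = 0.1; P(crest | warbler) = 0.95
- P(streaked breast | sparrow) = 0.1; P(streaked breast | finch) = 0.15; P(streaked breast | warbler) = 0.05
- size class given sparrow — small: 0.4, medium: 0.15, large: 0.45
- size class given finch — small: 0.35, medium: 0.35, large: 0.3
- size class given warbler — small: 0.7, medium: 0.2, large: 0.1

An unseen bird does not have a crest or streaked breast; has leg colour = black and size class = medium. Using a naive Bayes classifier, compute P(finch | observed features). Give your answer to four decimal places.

sparrow: 0.15 × 0.6 × (1−0.6) × (1−0.1) × 0.15 = 0.00486
finch: 0.15 × 0.4 × (1−0.1) × (1−0.15) × 0.35 = 0.016065
warbler: 0.7 × 0.15 × (1−0.95) × (1−0.05) × 0.2 = 0.0009975
P(finch | x) = 0.016065 / 0.0219225 ≈ 0.7328

0.7328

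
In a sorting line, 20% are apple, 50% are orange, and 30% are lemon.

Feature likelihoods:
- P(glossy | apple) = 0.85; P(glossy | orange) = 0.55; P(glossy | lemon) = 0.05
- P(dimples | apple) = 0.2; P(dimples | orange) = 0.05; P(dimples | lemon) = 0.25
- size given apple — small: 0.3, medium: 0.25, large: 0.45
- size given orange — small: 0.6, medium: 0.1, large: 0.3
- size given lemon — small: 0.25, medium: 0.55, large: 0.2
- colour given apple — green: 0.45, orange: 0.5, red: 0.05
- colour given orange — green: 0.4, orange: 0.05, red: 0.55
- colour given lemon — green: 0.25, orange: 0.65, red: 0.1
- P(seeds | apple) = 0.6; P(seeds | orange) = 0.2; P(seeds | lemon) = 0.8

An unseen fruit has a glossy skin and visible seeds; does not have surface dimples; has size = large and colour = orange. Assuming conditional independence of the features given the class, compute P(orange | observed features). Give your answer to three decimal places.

apple: 0.2 × 0.85 × (1−0.2) × 0.45 × 0.5 × 0.6 = 0.01836
orange: 0.5 × 0.55 × (1−0.05) × 0.3 × 0.05 × 0.2 = 0.00078375
lemon: 0.3 × 0.05 × (1−0.25) × 0.2 × 0.65 × 0.8 = 0.00117
P(orange | x) = 0.00078375 / 0.02031375 ≈ 0.039

0.039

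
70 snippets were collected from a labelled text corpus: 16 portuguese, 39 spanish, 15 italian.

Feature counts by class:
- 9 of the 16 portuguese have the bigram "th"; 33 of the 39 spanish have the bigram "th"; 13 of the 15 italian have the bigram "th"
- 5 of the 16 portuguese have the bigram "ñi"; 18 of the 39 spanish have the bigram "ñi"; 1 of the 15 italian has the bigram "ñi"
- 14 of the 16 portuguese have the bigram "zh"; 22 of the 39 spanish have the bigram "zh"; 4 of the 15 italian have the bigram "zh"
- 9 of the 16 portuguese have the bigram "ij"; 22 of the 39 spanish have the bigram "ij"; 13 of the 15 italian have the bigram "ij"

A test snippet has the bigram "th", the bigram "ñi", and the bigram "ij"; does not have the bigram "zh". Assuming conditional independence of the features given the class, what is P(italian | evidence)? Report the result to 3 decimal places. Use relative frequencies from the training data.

portuguese: (16/70) × (9/16) × (5/16) × (2/16) × (9/16) ≈ 0.00282506
spanish: (39/70) × (33/39) × (18/39) × (17/39) × (22/39) ≈ 0.0535015
italian: (15/70) × (13/15) × (1/15) × (11/15) × (13/15) ≈ 0.00786878
P(italian | x) = 0.00786878 / 0.06419534 ≈ 0.123

0.123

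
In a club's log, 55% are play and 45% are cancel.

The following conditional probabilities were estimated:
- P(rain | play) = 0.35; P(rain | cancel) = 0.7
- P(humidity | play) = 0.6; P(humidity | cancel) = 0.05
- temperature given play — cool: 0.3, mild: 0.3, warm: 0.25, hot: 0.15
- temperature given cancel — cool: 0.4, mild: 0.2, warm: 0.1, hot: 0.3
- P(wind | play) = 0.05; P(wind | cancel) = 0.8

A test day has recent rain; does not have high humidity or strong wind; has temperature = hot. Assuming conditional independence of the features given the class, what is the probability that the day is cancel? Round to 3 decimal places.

play: 0.55 × 0.35 × (1−0.6) × 0.15 × (1−0.05) = 0.0109725
cancel: 0.45 × 0.7 × (1−0.05) × 0.3 × (1−0.8) = 0.017955
P(cancel | x) = 0.017955 / 0.0289275 ≈ 0.621

0.621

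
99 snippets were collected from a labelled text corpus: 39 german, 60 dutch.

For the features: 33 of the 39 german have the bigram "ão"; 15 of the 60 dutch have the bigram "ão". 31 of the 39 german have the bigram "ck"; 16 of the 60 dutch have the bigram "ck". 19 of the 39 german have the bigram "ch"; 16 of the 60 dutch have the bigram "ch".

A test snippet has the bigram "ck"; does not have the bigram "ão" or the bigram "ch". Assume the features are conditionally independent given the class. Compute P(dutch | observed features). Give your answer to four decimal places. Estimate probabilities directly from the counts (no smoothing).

0.7825

german: (39/99) × (6/39) × (31/39) × (20/39) ≈ 0.0247046
dutch: (60/99) × (45/60) × (16/60) × (44/60) ≈ 0.0888889
P(dutch | x) = 0.0888889 / 0.1135935 ≈ 0.7825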